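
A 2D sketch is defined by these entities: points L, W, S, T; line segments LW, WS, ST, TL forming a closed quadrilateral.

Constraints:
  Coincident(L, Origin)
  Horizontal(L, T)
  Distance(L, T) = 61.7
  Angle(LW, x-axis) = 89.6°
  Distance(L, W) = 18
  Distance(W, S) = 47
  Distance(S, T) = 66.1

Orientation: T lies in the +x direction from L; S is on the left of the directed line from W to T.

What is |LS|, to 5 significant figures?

62.627

L is at the origin; LT is horizontal with |LT| = 61.7 and T in +x, so T = (61.7, 0). LW runs at 89.6° with |LW| = 18.0, so W = (0.12566, 18.000). S is determined by |WS| = 47.0 and |ST| = 66.1 together: it lies at the intersection of circle(W, 47.0) and circle(T, 66.1). With |WT| = 64.151, the foot of the radical line on WT is 15.239 from W and the perpendicular offset is √(47.0² − 15.239²) = 44.461. Taking the left-of-WT solution: S = (27.227, 56.399).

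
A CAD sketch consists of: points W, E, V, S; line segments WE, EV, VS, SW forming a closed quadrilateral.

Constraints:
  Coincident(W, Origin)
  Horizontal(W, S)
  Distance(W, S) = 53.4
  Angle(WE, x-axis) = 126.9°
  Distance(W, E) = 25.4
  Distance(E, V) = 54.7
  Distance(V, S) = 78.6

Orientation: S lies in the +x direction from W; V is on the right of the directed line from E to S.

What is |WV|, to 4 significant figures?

38.46

W is at the origin; W and S share the same y with |WS| = 53.4 and S in +x, so S = (53.4, 0). WE runs at 126.9° with |WE| = 25.4, so E = (-15.25, 20.31). V is determined by |EV| = 54.7 and |VS| = 78.6 together: it lies at the intersection of circle(E, 54.7) and circle(S, 78.6). With |ES| = 71.59, the foot of the radical line on ES is 13.55 from E and the perpendicular offset is √(54.7² − 13.55²) = 53.00. Taking the right-of-ES solution: V = (-17.30, -34.35).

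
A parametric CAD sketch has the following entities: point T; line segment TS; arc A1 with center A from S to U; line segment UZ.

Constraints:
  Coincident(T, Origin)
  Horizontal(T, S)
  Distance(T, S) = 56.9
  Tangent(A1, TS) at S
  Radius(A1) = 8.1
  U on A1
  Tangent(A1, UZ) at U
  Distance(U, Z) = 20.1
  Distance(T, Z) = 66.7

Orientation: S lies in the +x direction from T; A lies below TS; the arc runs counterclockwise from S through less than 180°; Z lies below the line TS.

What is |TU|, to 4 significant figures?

51.30

Checks: |AU| = 8.100 ✓; ∠(AU, UZ) = 90.00° ✓; |UZ| = 20.10 ✓; |TZ| = 66.70 ✓.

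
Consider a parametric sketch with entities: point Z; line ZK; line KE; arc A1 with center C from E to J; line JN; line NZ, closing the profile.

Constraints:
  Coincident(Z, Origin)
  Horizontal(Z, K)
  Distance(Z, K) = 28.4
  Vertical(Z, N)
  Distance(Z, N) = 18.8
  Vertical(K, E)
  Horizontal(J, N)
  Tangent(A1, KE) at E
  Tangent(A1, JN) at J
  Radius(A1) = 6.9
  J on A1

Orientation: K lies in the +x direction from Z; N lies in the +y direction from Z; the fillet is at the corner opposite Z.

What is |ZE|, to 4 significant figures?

30.79

The virtual corner opposite Z is at (28.40, 18.80). Tangency of A1 to KE means the radius CE is perpendicular to KE and A1 meets JN tangentially, so CJ is at right angles to JN, with radius 6.9, so the center C sits 6.9 in from both sides at C = (21.50, 11.90). That places the tangent points at E = (28.40, 11.90) on KE and J = (21.50, 18.80) on JN. Then |ZE| = |E − Z| = 30.79.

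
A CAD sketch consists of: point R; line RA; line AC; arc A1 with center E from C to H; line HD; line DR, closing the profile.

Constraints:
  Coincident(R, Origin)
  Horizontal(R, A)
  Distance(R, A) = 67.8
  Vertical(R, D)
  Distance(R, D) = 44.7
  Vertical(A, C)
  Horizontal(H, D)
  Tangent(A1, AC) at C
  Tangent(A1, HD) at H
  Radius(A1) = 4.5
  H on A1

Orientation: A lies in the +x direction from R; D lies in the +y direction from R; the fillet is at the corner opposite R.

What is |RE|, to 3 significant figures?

75.0

R and D share the same x with |RD| = 44.7 and D on the +y side, so D = (0.00, 44.7). The virtual corner opposite R is at (67.8, 44.7). A1 meets AC tangentially, so EC is at right angles to AC and the tangent condition forces EH to be normal to HD, with radius 4.5, so the center E sits 4.5 in from both sides at E = (63.3, 40.2). Then |RE| = |E − R| = 75.0.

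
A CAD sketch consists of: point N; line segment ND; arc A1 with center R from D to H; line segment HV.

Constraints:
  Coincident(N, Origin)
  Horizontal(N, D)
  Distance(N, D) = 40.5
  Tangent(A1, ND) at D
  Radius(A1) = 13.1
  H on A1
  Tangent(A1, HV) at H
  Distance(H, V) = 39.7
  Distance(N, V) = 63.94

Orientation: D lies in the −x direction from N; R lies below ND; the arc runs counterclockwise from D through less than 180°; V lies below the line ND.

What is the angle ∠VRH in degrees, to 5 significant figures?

71.738°

N is at the origin; ND is horizontal with |ND| = 40.5 and D on the −x side, so D = (-40.500, 0.0000). The tangent condition forces RD to be normal to ND, so R = D + (0, -13.1) = (-40.500, -13.100). Since RH ⟂ HV (tangency), |RV| = √(13.1² + 39.7²) = 41.806 regardless of where H sits on A1. So V lies on both circle(N, 63.94) and circle(R, 41.806); the below-ND intersection is V = (-33.686, -54.347). H is the foot of the tangent from V: H = (-52.105, -19.178).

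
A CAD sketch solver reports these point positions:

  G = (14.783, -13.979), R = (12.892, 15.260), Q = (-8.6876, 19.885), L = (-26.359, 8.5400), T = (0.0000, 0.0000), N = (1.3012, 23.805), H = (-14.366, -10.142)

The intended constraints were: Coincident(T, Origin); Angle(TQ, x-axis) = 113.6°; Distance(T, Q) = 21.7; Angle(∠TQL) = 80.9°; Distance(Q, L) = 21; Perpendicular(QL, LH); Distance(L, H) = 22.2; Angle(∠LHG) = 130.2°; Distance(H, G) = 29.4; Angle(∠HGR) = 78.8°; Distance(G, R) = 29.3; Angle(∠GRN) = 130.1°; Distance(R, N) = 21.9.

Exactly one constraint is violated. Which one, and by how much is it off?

Distance(R, N) = 21.9 — off by 7.50.

T = (0.00, 0.00) ✓; TQ at 113.6° ✓; |TQ| = 21.70 ✓; ∠TQL = 80.90° ✓; |QL| = 21.00 ✓; ∠(QL, LH) = 90.00° ✓; |LH| = 22.20 ✓; ∠LHG = 130.2° ✓; |HG| = 29.40 ✓; ∠HGR = 78.80° ✓; |GR| = 29.30 ✓; ∠GRN = 130.1° ✓; |RN| = 14.40 ✗.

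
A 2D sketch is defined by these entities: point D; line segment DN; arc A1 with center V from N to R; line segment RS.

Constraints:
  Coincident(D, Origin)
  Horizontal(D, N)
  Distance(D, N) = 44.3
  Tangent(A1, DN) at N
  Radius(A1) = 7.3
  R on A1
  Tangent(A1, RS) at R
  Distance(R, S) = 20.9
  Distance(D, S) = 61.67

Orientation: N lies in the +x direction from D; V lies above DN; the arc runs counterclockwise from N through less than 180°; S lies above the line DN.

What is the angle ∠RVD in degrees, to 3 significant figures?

159°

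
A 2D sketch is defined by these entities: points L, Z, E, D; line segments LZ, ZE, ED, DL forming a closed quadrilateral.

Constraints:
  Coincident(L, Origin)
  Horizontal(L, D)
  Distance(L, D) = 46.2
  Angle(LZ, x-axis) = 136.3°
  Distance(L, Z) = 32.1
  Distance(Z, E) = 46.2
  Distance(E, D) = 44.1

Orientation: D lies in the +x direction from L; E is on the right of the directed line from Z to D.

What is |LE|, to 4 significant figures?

15.41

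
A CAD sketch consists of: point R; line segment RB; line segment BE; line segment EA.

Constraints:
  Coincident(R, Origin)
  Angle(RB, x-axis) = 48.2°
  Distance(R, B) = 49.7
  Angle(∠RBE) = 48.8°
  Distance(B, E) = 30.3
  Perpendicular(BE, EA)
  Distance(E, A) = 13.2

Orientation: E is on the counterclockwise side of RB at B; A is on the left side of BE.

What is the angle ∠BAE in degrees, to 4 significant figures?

66.46°

R is at the origin; RB runs at 48.2° with length 49.7, so B = 49.7·(cos 48.2°, sin 48.2°) = (33.13, 37.05). ∠RBE = 48.8°, so BE runs at 48.2° + (180° − 48.8°) = 179.4° from the x-axis; with |BE| = 30.3, E = B + 30.3·(cos 179.4°, sin 179.4°) = (2.828, 37.37). BE is perpendicular to EA; with |EA| = 13.2 on the left of BE, A = E + 13.2·(-0.01047, -0.9999) = (2.690, 24.17). Then cos ∠BAE = AB·AE / (|AB||AE|), giving 66.46°.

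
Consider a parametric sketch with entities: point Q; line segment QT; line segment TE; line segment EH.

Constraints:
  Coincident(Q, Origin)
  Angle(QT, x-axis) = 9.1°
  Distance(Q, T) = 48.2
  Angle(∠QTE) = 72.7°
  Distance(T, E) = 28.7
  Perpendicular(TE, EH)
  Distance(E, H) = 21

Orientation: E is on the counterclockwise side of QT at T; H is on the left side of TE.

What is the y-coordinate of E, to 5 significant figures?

33.330

Q is at the origin; QT runs at 9.1° with length 48.2, so T = 48.2·(cos 9.1°, sin 9.1°) = (47.593, 7.6232). ∠QTE = 72.7°, so TE runs at 9.1° + (180° − 72.7°) = 116.40° from the x-axis; with |TE| = 28.7, E = T + 28.7·(cos 116.40°, sin 116.40°) = (34.832, 33.330). So E.y = 33.330.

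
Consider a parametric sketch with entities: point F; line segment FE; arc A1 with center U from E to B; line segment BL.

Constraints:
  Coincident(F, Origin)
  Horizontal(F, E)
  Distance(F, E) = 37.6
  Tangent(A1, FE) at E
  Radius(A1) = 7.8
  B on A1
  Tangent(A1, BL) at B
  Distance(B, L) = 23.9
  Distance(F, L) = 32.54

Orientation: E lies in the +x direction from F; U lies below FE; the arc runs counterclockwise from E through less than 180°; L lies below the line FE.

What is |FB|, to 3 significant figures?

30.9

F is at the origin; F and E share the same y with |FE| = 37.6 and E on the +x side, so E = (37.6, 0.00). Tangency of A1 to FE means the radius UE is perpendicular to FE, so U = E + (0, -7.8) = (37.6, -7.80). Since UB ⟂ BL (tangency), |UL| = √(7.8² + 23.9²) = 25.1 regardless of where B sits on A1. So L lies on both circle(F, 32.54) and circle(U, 25.1); the below-FE intersection is L = (20.0, -25.7). B is the foot of the tangent from L: B = (30.6, -4.32).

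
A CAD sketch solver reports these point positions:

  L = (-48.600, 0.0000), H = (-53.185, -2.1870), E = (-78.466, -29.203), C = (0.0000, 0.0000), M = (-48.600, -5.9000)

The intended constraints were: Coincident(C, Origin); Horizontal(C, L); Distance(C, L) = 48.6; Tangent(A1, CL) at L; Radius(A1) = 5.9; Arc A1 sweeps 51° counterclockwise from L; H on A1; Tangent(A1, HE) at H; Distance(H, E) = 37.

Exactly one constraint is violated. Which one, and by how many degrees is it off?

Tangent(A1, HE) at H — off by 4.10°.

C = (0.00, 0.00) ✓; C.y = 0.00, L.y = 0.00 ✓; |CL| = 48.60 ✓; ∠(ML, LC) = 90.00° ✓; |ML| = 5.900 ✓; bearing(M→H) − bearing(M→L) = 51.00° ✓; |MH| = 5.900 ✓; ∠(MH, HE) = 94.10° ✗; |HE| = 37.00 ✓.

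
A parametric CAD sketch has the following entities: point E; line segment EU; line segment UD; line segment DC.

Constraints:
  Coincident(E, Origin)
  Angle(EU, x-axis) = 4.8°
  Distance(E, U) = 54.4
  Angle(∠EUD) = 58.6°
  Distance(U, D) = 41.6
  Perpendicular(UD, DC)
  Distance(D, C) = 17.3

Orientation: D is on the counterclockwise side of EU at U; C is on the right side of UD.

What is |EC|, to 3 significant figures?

65.1

E is at the origin; EU runs at 4.8° with length 54.4, so U = 54.4·(cos 4.8°, sin 4.8°) = (54.2, 4.55). ∠EUD = 58.6°, so UD runs at 4.8° + (180° − 58.6°) = 126° from the x-axis; with |UD| = 41.6, D = U + 41.6·(cos 126°, sin 126°) = (29.6, 38.1). UD ⟂ DC; with |DC| = 17.3 on the right of UD, C = D + 17.3·(0.807, 0.591) = (43.6, 48.3). Then |EC| = |C − E| = 65.1.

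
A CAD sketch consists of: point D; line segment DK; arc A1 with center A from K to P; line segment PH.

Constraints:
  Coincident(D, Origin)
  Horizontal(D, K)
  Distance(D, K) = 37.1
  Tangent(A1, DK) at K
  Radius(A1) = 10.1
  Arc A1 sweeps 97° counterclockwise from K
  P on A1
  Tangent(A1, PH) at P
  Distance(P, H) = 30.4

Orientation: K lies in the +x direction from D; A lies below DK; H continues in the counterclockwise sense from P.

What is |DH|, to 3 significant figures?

51.7

D is at the origin; D and K share the same y with |DK| = 37.1 and K on the +x side, so K = (37.1, 0.00). The tangent condition forces AK to be normal to DK, so A = K + (0, -10.1) = (37.1, -10.1). On A1, K sits at bearing 90° from A; a 97° counterclockwise sweep puts P at bearing 187°, so P = A + 10.1·(cos 187°, sin 187°) = (27.1, -11.3). Since A1 is tangent to PH there, AP ⟂ PH, so PH runs along (−sin 187°, cos 187°); with |PH| = 30.4, H = (30.8, -41.5). Then |DH| = |H − D| = 51.7.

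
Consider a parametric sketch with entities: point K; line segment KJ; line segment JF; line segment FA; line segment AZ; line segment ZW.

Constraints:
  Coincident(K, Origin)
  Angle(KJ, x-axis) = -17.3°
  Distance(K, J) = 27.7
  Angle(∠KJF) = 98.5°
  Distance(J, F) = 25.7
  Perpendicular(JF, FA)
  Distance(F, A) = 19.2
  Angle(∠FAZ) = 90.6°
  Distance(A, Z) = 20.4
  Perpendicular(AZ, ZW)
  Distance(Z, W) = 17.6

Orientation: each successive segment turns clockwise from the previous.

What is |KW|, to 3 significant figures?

27.2

K is at the origin; KJ runs at -17.3° with length 27.7, so J = (26.4, -8.24). ∠KJF = 98.5° gives JF at -98.8° from the x-axis; with |JF| = 25.7, F = (22.5, -33.6). The perpendicularity gives FA at right angles to JF, so FA runs at 171°; with |FA| = 19.2, A = (3.54, -30.7). ∠FAZ = 90.6° gives AZ at 81.8° from the x-axis; with |AZ| = 20.4, Z = (6.45, -10.5). AZ is perpendicular to ZW, so ZW runs at -8.20°; with |ZW| = 17.6, W = (23.9, -13.0). Then |KW| = |W − K| = 27.2.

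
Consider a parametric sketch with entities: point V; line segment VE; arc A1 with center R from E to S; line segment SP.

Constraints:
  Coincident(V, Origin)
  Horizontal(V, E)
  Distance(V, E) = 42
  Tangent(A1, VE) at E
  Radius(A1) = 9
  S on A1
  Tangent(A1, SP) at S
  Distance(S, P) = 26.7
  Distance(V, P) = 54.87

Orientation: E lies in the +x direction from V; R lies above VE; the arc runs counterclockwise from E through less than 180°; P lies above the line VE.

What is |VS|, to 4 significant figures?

51.84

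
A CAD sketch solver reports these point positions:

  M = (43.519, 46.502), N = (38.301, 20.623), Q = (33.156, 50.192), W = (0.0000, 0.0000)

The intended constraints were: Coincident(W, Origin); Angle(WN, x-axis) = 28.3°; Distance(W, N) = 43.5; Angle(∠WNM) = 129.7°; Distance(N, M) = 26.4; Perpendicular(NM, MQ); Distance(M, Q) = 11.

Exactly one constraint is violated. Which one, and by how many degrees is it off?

Perpendicular(NM, MQ) — off by 8.20°.

W = (0.00, 0.00) ✓; WN at 28.30° ✓; |WN| = 43.50 ✓; ∠WNM = 129.7° ✓; |NM| = 26.40 ✓; ∠(NM, MQ) = 81.80° ✗; |MQ| = 11.00 ✓.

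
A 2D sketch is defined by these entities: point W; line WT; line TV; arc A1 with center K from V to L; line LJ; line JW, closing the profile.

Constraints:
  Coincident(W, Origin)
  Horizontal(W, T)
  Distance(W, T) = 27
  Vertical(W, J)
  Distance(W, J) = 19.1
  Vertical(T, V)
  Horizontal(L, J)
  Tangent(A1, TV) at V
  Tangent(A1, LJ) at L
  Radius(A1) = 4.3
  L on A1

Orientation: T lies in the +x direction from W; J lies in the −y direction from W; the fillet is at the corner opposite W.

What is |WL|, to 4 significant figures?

29.67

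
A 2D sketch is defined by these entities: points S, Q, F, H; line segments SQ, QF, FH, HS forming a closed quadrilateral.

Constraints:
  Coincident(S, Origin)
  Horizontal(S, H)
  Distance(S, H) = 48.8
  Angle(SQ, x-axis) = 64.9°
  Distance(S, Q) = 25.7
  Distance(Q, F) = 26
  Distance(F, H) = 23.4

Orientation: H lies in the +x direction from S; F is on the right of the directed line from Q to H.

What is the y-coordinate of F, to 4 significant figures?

1.734

Checks: |QF| = 26.00 ✓; |FH| = 23.40 ✓.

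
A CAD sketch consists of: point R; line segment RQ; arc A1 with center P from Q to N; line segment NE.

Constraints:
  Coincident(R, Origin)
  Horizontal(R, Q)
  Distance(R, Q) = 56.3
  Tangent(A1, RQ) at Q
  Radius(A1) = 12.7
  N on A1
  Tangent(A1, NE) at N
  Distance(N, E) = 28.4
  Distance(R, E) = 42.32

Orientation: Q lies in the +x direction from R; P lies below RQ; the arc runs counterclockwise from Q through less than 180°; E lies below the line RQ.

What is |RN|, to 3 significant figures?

46.0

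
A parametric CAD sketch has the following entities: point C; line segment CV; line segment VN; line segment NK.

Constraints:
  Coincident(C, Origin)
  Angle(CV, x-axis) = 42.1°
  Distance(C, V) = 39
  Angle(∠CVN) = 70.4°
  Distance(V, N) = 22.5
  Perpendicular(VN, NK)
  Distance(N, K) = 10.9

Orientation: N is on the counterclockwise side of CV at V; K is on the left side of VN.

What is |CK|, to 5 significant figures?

27.503

C is at the origin; CV runs at 42.1° with length 39.0, so V = 39.0·(cos 42.1°, sin 42.1°) = (28.937, 26.147). ∠CVN = 70.4°, so VN runs at 42.1° + (180° − 70.4°) = 151.70° from the x-axis; with |VN| = 22.5, N = V + 22.5·(cos 151.70°, sin 151.70°) = (9.1263, 36.814). VN is perpendicular to NK; with |NK| = 10.9 on the left of VN, K = N + 10.9·(-0.47409, -0.88048) = (3.9588, 27.216). Then |CK| = |K − C| = 27.503.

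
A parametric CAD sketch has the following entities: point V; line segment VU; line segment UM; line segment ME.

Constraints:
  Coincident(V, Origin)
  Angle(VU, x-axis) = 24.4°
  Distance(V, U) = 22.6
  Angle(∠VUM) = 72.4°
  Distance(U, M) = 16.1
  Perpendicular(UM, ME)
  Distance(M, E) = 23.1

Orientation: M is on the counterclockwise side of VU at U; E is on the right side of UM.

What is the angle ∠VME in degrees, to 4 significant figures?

156.7°

V is at the origin; VU runs at 24.4° with length 22.6, so U = 22.6·(cos 24.4°, sin 24.4°) = (20.58, 9.336). ∠VUM = 72.4°, so UM runs at 24.4° + (180° − 72.4°) = 132.0° from the x-axis; with |UM| = 16.1, M = U + 16.1·(cos 132.0°, sin 132.0°) = (9.808, 21.30). The perpendicularity gives ME at right angles to UM; with |ME| = 23.1 on the right of UM, E = M + 23.1·(0.7431, 0.6691) = (26.98, 36.76). Then cos ∠VME = MV·ME / (|MV||ME|), giving 156.7°.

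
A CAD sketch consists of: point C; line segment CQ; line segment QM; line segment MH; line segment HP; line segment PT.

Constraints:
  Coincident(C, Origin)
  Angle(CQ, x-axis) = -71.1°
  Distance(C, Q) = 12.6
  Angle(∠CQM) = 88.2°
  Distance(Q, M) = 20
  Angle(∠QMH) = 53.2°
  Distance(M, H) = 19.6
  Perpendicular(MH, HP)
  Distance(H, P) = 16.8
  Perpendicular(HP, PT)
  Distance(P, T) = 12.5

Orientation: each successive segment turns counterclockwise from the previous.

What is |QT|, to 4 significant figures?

4.943

C is at the origin; CQ runs at -71.1° with length 12.6, so Q = (4.081, -11.92). ∠CQM = 88.2° gives QM at 20.70° from the x-axis; with |QM| = 20.0, M = (22.79, -4.851). ∠QMH = 53.2° gives MH at 147.5° from the x-axis; with |MH| = 19.6, H = (6.260, 5.680). MH ⟂ HP, so HP runs at -122.5°; with |HP| = 16.8, P = (-2.767, -8.489). HP ⟂ PT, so PT runs at -32.50°; with |PT| = 12.5, T = (7.776, -15.21). Then |QT| = |T − Q| = 4.943.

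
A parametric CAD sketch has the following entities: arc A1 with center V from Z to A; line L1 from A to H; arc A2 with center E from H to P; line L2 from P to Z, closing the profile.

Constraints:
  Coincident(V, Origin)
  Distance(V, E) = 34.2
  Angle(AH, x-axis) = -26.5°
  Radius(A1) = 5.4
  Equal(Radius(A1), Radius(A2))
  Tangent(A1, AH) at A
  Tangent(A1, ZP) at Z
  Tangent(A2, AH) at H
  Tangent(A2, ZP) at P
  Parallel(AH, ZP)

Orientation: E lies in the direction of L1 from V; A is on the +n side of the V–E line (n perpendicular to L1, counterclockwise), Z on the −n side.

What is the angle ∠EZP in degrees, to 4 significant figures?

8.973°

The slot axis is L1's direction at -26.5°, so u = (cos -26.5°, sin -26.5°) = (0.8949, -0.4462) and n = (−sin -26.5°, cos -26.5°) = (0.4462, 0.8949). V is at the origin and E lies 34.2 along u from V, so E = 34.2·u = (30.61, -15.26). Tangency of A1 to both parallel lines with radius 5.4 puts A and Z at V ± 5.4·n: A = (2.409, 4.833), Z = (-2.409, -4.833). Equal radii place H and P the same way about E: H = E + 5.4·n = (33.02, -10.43), P = E − 5.4·n = (28.20, -20.09). Then cos ∠EZP = ZE·ZP / (|ZE||ZP|), giving 8.973°.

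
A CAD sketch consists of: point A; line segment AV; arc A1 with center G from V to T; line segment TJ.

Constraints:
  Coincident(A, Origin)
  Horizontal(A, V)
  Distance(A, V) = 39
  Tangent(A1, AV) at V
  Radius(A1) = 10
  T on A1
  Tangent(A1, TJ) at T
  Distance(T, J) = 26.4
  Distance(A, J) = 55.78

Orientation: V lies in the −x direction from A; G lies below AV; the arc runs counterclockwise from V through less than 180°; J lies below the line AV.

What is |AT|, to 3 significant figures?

50.3

A is at the origin; A and V share the same y with |AV| = 39.0 and V on the −x side, so V = (-39.0, 0.00). Since A1 is tangent to AV there, GV ⟂ AV, so G = V + (0, -10) = (-39.0, -10.0). Since GT ⟂ TJ (tangency), |GJ| = √(10.0² + 26.4²) = 28.2 regardless of where T sits on A1. So J lies on both circle(A, 55.78) and circle(G, 28.2); the below-AV intersection is J = (-40.7, -38.2). T is the foot of the tangent from J: T = (-48.5, -13.0).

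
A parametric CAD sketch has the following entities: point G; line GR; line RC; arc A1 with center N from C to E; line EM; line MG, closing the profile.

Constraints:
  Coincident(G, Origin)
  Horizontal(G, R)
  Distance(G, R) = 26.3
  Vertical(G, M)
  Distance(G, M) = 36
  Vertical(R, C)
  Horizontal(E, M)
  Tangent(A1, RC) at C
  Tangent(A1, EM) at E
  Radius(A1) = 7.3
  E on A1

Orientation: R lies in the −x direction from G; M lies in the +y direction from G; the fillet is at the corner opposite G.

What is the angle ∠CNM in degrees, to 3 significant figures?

159°

The virtual corner opposite G is at (-26.3, 36.0). The tangent condition forces NC to be normal to RC and tangency of A1 to EM means the radius NE is perpendicular to EM, with radius 7.3, so the center N sits 7.3 in from both sides at N = (-19.0, 28.7). That places the tangent points at C = (-26.3, 28.7) on RC and E = (-19.0, 36.0) on EM. Then cos ∠CNM = NC·NM / (|NC||NM|), giving 159°.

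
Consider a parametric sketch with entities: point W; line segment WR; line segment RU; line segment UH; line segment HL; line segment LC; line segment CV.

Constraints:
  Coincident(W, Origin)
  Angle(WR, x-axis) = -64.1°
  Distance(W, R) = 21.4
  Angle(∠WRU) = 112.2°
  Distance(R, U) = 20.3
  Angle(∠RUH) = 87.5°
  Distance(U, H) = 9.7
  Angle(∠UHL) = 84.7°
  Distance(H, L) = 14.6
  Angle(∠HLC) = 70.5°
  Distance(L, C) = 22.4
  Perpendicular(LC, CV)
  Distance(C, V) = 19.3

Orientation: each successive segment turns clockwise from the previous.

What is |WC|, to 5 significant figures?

39.871

∠UHL = 84.7° gives HL at 40.300° from the x-axis; with |HL| = 14.6, L = (-0.0048700, -18.130). ∠HLC = 70.5° gives LC at -69.200° from the x-axis; with |LC| = 22.4, C = (7.9495, -39.070). Then |WC| = |C − W| = 39.871.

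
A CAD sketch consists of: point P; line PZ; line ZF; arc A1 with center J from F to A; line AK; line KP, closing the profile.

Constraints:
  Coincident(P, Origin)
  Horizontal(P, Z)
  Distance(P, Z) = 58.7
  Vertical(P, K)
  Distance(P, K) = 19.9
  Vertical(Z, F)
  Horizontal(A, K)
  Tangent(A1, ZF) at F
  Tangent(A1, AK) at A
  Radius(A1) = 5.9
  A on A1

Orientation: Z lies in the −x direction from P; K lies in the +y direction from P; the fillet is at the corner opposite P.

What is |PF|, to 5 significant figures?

60.346

P is at the origin; PZ is horizontal with |PZ| = 58.7 and Z on the −x side, so Z = (-58.700, 0.0000). P and K share the same x with |PK| = 19.9 and K on the +y side, so K = (0.0000, 19.900). The virtual corner opposite P is at (-58.700, 19.900). A1 meets ZF tangentially, so JF is at right angles to ZF and A1 meets AK tangentially, so JA is at right angles to AK, with radius 5.9, so the center J sits 5.9 in from both sides at J = (-52.800, 14.000). That places the tangent points at F = (-58.700, 14.000) on ZF and A = (-52.800, 19.900) on AK. Then |PF| = |F − P| = 60.346.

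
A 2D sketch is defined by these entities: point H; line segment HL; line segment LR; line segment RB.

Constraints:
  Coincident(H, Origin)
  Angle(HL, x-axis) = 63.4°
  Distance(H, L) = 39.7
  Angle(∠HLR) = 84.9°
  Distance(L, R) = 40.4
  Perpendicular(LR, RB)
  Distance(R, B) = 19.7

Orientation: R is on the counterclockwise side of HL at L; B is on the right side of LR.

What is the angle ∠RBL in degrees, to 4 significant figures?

64.01°

H is at the origin; HL runs at 63.4° with length 39.7, so L = 39.7·(cos 63.4°, sin 63.4°) = (17.78, 35.50). ∠HLR = 84.9°, so LR runs at 63.4° + (180° − 84.9°) = 158.5° from the x-axis; with |LR| = 40.4, R = L + 40.4·(cos 158.5°, sin 158.5°) = (-19.81, 50.30). LR ⟂ RB; with |RB| = 19.7 on the right of LR, B = R + 19.7·(0.3665, 0.9304) = (-12.59, 68.63). Then cos ∠RBL = BR·BL / (|BR||BL|), giving 64.01°.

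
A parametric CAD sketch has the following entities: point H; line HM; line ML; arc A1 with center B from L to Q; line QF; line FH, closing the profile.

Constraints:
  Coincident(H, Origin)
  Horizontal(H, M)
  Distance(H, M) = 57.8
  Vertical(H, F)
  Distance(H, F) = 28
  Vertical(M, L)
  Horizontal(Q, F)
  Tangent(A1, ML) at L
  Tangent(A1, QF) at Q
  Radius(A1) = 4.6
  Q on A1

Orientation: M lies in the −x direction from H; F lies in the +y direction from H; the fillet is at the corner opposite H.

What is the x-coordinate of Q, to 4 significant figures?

-53.20

The virtual corner opposite H is at (-57.80, 28.00). The tangent condition forces BL to be normal to ML and the tangent condition forces BQ to be normal to QF, with radius 4.6, so the center B sits 4.6 in from both sides at B = (-53.20, 23.40). That places the tangent points at L = (-57.80, 23.40) on ML and Q = (-53.20, 28.00) on QF. So Q.x = -53.20.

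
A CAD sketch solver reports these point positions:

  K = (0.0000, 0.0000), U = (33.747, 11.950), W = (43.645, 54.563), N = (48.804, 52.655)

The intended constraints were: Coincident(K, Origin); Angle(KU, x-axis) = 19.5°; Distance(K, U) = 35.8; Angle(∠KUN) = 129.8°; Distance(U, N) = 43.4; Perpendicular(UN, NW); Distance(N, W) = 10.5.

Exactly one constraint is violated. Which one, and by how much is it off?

Distance(N, W) = 10.5 — off by 5.00.

K = (0.00, 0.00) ✓; KU at 19.50° ✓; |KU| = 35.80 ✓; ∠KUN = 129.8° ✓; |UN| = 43.40 ✓; ∠(UN, NW) = 90.00° ✓; |NW| = 5.501 ✗.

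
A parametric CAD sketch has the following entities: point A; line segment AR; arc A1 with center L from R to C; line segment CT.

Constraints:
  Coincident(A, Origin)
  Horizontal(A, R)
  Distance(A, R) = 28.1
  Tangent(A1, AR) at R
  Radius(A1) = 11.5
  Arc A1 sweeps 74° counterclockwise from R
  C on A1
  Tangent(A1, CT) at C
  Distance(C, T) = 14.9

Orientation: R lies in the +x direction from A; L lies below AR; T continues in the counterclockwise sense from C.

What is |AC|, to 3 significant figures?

19.0

A is at the origin; AR is horizontal with |AR| = 28.1 and R on the +x side, so R = (28.1, 0.00). Tangency of A1 to AR means the radius LR is perpendicular to AR, so L = R + (0, -11.5) = (28.1, -11.5). On A1, R sits at bearing 90° from L; a 74° counterclockwise sweep puts C at bearing 164°, so C = L + 11.5·(cos 164°, sin 164°) = (17.0, -8.33). Then |AC| = |C − A| = 19.0.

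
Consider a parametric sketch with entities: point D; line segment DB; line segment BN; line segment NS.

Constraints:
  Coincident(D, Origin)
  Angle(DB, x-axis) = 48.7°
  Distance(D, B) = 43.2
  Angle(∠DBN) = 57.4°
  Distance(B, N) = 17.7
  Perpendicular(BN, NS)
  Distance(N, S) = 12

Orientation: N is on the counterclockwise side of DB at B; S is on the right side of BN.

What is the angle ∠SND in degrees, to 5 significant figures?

171.29°

D is at the origin; DB runs at 48.7° with length 43.2, so B = 43.2·(cos 48.7°, sin 48.7°) = (28.512, 32.455). ∠DBN = 57.4°, so BN runs at 48.7° + (180° − 57.4°) = 171.30° from the x-axis; with |BN| = 17.7, N = B + 17.7·(cos 171.30°, sin 171.30°) = (11.016, 35.132). The perpendicularity gives NS at right angles to BN; with |NS| = 12.0 on the right of BN, S = N + 12.0·(0.15126, 0.98849) = (12.831, 46.994). Then cos ∠SND = NS·ND / (|NS||ND|), giving 171.29°.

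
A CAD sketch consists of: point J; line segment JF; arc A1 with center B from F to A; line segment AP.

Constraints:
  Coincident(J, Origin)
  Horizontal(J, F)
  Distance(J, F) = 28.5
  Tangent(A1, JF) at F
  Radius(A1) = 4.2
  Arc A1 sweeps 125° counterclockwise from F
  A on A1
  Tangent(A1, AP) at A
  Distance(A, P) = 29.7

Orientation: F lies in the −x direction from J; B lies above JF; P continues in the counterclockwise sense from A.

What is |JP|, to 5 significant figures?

52.241

J is at the origin; J and F share the same y with |JF| = 28.5 and F on the −x side, so F = (-28.500, 0.0000). Since A1 is tangent to JF there, BF ⟂ JF, so B = F + (0, 4.2) = (-28.500, 4.2000). On A1, F sits at bearing -90° from B; a 125° counterclockwise sweep puts A at bearing 35°, so A = B + 4.2·(cos 35°, sin 35°) = (-25.060, 6.6090). The tangent condition forces BA to be normal to AP, so AP runs along (−sin 35°, cos 35°); with |AP| = 29.7, P = (-42.095, 30.938). Then |JP| = |P − J| = 52.241.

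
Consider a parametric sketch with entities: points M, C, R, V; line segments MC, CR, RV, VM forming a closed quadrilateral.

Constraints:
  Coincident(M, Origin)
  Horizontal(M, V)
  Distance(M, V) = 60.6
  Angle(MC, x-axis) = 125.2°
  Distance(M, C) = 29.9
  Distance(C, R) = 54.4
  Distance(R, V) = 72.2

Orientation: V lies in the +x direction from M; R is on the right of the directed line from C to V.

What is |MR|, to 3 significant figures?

29.3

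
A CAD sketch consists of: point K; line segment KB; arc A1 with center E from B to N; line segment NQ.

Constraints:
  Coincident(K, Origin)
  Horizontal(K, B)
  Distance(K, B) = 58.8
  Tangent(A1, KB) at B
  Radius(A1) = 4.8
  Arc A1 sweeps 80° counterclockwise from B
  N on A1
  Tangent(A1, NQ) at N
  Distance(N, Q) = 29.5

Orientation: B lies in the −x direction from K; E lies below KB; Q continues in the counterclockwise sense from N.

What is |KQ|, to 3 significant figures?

76.2

K is at the origin; KB is horizontal with |KB| = 58.8 and B on the −x side, so B = (-58.8, 0.00). A1 meets KB tangentially, so EB is at right angles to KB, so E = B + (0, -4.8) = (-58.8, -4.80). On A1, B sits at bearing 90° from E; an 80° counterclockwise sweep puts N at bearing 170°, so N = E + 4.8·(cos 170°, sin 170°) = (-63.5, -3.97). Since A1 is tangent to NQ there, EN ⟂ NQ, so NQ runs along (−sin 170°, cos 170°); with |NQ| = 29.5, Q = (-68.6, -33.0). Then |KQ| = |Q − K| = 76.2.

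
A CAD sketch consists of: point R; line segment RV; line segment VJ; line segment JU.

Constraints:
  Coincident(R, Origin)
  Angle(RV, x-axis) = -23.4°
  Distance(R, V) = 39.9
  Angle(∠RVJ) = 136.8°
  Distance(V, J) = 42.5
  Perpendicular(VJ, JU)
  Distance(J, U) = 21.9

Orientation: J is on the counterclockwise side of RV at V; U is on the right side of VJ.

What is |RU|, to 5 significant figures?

86.871

R is at the origin; RV runs at -23.4° with length 39.9, so V = 39.9·(cos -23.4°, sin -23.4°) = (36.618, -15.846). ∠RVJ = 136.8°, so VJ runs at -23.4° + (180° − 136.8°) = 19.800° from the x-axis; with |VJ| = 42.5, J = V + 42.5·(cos 19.800°, sin 19.800°) = (76.606, -1.4498). VJ is perpendicular to JU; with |JU| = 21.9 on the right of VJ, U = J + 21.9·(0.33874, -0.94088) = (84.024, -22.055). Then |RU| = |U − R| = 86.871.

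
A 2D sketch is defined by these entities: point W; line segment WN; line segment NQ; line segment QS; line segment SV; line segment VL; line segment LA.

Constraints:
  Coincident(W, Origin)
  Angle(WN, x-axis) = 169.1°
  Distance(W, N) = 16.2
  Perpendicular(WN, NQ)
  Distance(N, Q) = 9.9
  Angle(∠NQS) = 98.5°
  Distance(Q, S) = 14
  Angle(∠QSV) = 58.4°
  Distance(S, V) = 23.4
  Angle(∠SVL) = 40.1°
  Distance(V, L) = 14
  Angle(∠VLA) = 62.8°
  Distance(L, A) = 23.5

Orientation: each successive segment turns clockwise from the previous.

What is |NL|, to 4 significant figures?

3.876

W is at the origin; WN runs at 169.1° with length 16.2, so N = (-15.91, 3.063). WN ⟂ NQ, so NQ runs at 79.10°; with |NQ| = 9.9, Q = (-14.04, 12.78). ∠NQS = 98.5° gives QS at -2.400° from the x-axis; with |QS| = 14.0, S = (-0.04797, 12.20). ∠QSV = 58.4° gives SV at -124.0° from the x-axis; with |SV| = 23.4, V = (-13.13, -7.201). ∠SVL = 40.1° gives VL at 96.10° from the x-axis; with |VL| = 14.0, L = (-14.62, 6.720). Then |NL| = |L − N| = 3.876.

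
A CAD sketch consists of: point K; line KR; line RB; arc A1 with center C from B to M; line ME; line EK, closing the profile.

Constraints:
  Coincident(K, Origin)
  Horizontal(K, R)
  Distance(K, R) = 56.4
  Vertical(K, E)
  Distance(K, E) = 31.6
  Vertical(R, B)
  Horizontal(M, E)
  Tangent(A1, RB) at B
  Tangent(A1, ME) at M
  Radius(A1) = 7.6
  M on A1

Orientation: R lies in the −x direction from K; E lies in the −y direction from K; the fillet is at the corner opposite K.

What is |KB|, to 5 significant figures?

61.294

K is at the origin; KR is horizontal with |KR| = 56.4 and R on the −x side, so R = (-56.400, 0.0000). K and E share the same x with |KE| = 31.6 and E on the −y side, so E = (0.0000, -31.600). The virtual corner opposite K is at (-56.400, -31.600). A1 meets RB tangentially, so CB is at right angles to RB and A1 meets ME tangentially, so CM is at right angles to ME, with radius 7.6, so the center C sits 7.6 in from both sides at C = (-48.800, -24.000). That places the tangent points at B = (-56.400, -24.000) on RB and M = (-48.800, -31.600) on ME. Then |KB| = |B − K| = 61.294.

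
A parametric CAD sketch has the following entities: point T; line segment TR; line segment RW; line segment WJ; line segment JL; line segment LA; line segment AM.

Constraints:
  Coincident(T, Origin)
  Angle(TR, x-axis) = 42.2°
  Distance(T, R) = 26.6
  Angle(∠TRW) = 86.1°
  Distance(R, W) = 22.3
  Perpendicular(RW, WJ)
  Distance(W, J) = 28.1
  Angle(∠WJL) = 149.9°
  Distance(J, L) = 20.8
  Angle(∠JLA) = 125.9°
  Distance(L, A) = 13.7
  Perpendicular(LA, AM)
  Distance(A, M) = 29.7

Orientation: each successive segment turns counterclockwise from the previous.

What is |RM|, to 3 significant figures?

18.6

T is at the origin; TR runs at 42.2° with length 26.6, so R = (19.7, 17.9). ∠TRW = 86.1° gives RW at 136° from the x-axis; with |RW| = 22.3, W = (3.64, 33.3). RW ⟂ WJ, so WJ runs at -134°; with |WJ| = 28.1, J = (-15.8, 13.1). ∠WJL = 149.9° gives JL at -104° from the x-axis; with |JL| = 20.8, L = (-20.8, -7.12). ∠JLA = 125.9° gives LA at -49.7° from the x-axis; with |LA| = 13.7, A = (-11.9, -17.6). LA is perpendicular to AM, so AM runs at 40.3°; with |AM| = 29.7, M = (10.7, 1.64). Then |RM| = |M − R| = 18.6.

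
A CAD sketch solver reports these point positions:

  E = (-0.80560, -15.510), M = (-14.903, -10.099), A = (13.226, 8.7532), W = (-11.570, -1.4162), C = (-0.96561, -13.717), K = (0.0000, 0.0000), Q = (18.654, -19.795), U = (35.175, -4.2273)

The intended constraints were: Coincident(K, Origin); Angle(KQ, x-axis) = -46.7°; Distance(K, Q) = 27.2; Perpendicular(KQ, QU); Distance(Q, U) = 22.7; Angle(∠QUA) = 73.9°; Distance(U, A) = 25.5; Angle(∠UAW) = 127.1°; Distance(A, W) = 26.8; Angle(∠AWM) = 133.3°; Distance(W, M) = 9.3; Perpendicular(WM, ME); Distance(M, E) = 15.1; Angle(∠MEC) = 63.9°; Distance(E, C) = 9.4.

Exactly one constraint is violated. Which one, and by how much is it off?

Distance(E, C) = 9.4 — off by 7.60.

K = (0.00, 0.00) ✓; KQ at -46.70° ✓; |KQ| = 27.20 ✓; ∠(KQ, QU) = 90.00° ✓; |QU| = 22.70 ✓; ∠QUA = 73.90° ✓; |UA| = 25.50 ✓; ∠UAW = 127.1° ✓; |AW| = 26.80 ✓; ∠AWM = 133.3° ✓; |WM| = 9.301 ✓; ∠(WM, ME) = 90.00° ✓; |ME| = 15.10 ✓; ∠MEC = 63.90° ✓; |EC| = 1.800 ✗.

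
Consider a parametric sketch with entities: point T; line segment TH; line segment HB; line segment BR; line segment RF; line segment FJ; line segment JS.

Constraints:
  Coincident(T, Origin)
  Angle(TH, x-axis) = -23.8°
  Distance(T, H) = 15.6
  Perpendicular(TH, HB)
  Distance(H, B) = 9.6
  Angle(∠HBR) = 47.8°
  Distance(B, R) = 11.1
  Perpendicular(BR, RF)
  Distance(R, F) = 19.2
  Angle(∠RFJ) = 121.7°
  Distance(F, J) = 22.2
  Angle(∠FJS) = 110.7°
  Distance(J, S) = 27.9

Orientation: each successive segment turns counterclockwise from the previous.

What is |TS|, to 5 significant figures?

50.896

∠RFJ = 121.7° gives FJ at -13.300° from the x-axis; with |FJ| = 22.2, J = (35.280, -24.341). ∠FJS = 110.7° gives JS at 56.000° from the x-axis; with |JS| = 27.9, S = (50.881, -1.2108). Then |TS| = |S − T| = 50.896.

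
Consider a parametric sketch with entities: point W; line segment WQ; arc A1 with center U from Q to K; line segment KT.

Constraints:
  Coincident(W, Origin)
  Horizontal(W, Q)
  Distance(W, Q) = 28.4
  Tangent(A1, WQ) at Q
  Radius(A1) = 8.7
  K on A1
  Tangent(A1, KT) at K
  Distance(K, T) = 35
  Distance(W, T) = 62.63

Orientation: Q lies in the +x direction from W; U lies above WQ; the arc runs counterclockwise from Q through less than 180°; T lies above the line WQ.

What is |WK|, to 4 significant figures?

36.77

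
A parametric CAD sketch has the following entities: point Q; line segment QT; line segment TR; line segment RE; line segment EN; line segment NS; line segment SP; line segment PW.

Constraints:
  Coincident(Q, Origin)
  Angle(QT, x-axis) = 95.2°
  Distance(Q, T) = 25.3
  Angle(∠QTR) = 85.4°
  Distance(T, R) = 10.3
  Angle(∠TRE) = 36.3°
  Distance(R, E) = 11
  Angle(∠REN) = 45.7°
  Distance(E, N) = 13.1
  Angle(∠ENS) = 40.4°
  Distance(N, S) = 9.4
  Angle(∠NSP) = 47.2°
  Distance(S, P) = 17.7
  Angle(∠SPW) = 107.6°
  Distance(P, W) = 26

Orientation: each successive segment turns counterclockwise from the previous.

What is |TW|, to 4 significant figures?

30.17

∠NSP = 47.2° gives SP at 20.20° from the x-axis; with |SP| = 17.7, P = (6.396, 28.44). ∠SPW = 107.6° gives PW at 92.60° from the x-axis; with |PW| = 26.0, W = (5.216, 54.41). Then |TW| = |W − T| = 30.17.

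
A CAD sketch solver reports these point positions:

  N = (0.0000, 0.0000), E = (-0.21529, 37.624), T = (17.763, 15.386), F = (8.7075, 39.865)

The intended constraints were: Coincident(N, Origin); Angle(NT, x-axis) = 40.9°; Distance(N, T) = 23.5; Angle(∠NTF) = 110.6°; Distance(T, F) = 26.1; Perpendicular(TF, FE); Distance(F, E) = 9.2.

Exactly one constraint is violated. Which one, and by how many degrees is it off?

Perpendicular(TF, FE) — off by 6.20°.

N = (0.00, 0.00) ✓; NT at 40.90° ✓; |NT| = 23.50 ✓; ∠NTF = 110.6° ✓; |TF| = 26.10 ✓; ∠(TF, FE) = 83.80° ✗; |FE| = 9.200 ✓.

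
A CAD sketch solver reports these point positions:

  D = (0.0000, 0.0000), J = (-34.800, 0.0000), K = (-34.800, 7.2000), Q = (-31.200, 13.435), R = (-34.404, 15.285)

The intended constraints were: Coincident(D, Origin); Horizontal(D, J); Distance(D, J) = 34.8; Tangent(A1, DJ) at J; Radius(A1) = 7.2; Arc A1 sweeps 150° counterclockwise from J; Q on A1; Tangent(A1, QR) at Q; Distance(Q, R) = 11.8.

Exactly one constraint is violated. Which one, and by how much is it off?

Distance(Q, R) = 11.8 — off by 8.10.

D = (0.00, 0.00) ✓; D.y = 0.00, J.y = 0.00 ✓; |DJ| = 34.80 ✓; ∠(KJ, JD) = 90.00° ✓; |KJ| = 7.200 ✓; bearing(K→Q) − bearing(K→J) = 150.0° ✓; |KQ| = 7.200 ✓; ∠(KQ, QR) = 90.00° ✓; |QR| = 3.700 ✗.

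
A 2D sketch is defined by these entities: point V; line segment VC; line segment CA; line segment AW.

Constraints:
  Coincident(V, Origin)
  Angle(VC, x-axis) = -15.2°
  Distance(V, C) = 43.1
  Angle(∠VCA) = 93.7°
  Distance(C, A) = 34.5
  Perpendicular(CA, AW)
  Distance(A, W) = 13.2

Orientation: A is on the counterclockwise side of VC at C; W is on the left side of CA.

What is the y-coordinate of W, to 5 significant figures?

25.615

V is at the origin; VC runs at -15.2° with length 43.1, so C = 43.1·(cos -15.2°, sin -15.2°) = (41.592, -11.300). ∠VCA = 93.7°, so CA runs at -15.2° + (180° − 93.7°) = 71.100° from the x-axis; with |CA| = 34.5, A = C + 34.5·(cos 71.100°, sin 71.100°) = (52.767, 21.340). CA is perpendicular to AW; with |AW| = 13.2 on the left of CA, W = A + 13.2·(-0.94609, 0.32392) = (40.279, 25.615). So W.y = 25.615.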